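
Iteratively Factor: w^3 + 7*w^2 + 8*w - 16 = (w - 1)*(w^2 + 8*w + 16) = (w - 1)*(w + 4)*(w + 4)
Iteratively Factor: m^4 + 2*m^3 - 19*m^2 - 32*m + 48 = (m + 3)*(m^3 - m^2 - 16*m + 16) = (m + 3)*(m + 4)*(m^2 - 5*m + 4) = (m - 4)*(m + 3)*(m + 4)*(m - 1)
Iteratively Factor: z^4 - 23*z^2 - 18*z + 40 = (z - 5)*(z^3 + 5*z^2 + 2*z - 8) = (z - 5)*(z + 2)*(z^2 + 3*z - 4) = (z - 5)*(z - 1)*(z + 2)*(z + 4)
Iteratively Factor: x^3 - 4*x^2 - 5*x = (x + 1)*(x^2 - 5*x) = (x - 5)*(x + 1)*(x)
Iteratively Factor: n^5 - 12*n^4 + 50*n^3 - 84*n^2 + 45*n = (n - 1)*(n^4 - 11*n^3 + 39*n^2 - 45*n) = (n - 3)*(n - 1)*(n^3 - 8*n^2 + 15*n) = n*(n - 3)*(n - 1)*(n^2 - 8*n + 15) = n*(n - 5)*(n - 3)*(n - 1)*(n - 3)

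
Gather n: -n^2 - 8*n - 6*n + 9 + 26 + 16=-n^2 - 14*n + 51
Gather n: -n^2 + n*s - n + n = -n^2 + n*s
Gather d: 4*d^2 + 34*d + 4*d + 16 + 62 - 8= 4*d^2 + 38*d + 70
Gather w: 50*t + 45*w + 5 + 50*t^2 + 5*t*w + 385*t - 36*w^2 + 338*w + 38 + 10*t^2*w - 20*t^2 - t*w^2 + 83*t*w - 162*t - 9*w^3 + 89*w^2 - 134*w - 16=30*t^2 + 273*t - 9*w^3 + w^2*(53 - t) + w*(10*t^2 + 88*t + 249) + 27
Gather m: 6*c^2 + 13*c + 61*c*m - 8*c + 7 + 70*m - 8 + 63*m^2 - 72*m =6*c^2 + 5*c + 63*m^2 + m*(61*c - 2) - 1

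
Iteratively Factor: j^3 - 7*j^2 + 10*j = (j)*(j^2 - 7*j + 10) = j*(j - 5)*(j - 2)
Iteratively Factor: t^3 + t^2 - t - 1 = (t + 1)*(t^2 - 1) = (t - 1)*(t + 1)*(t + 1)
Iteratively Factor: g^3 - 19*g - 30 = (g + 3)*(g^2 - 3*g - 10) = (g + 2)*(g + 3)*(g - 5)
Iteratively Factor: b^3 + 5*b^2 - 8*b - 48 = (b - 3)*(b^2 + 8*b + 16) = (b - 3)*(b + 4)*(b + 4)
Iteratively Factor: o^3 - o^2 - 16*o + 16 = (o - 4)*(o^2 + 3*o - 4) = (o - 4)*(o - 1)*(o + 4)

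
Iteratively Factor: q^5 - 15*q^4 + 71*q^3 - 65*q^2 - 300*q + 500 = (q - 5)*(q^4 - 10*q^3 + 21*q^2 + 40*q - 100) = (q - 5)^2*(q^3 - 5*q^2 - 4*q + 20) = (q - 5)^2*(q + 2)*(q^2 - 7*q + 10) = (q - 5)^2*(q - 2)*(q + 2)*(q - 5)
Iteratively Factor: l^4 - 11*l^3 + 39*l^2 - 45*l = (l - 5)*(l^3 - 6*l^2 + 9*l) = (l - 5)*(l - 3)*(l^2 - 3*l) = l*(l - 5)*(l - 3)*(l - 3)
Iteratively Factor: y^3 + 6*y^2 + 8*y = (y)*(y^2 + 6*y + 8) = y*(y + 2)*(y + 4)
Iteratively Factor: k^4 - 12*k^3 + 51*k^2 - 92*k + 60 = (k - 5)*(k^3 - 7*k^2 + 16*k - 12) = (k - 5)*(k - 3)*(k^2 - 4*k + 4) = (k - 5)*(k - 3)*(k - 2)*(k - 2)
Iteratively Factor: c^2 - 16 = (c - 4)*(c + 4)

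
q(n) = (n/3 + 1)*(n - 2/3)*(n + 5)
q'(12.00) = 205.89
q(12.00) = 963.33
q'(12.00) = 205.89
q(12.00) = 963.33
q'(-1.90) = -2.46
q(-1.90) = -2.92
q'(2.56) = 22.29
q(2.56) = 26.53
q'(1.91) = 16.21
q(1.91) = 14.06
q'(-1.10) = -0.95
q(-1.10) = -4.36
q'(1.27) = 11.04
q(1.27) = 5.38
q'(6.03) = 69.06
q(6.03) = 178.06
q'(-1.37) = -1.60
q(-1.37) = -4.02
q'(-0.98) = -0.61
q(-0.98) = -4.46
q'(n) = (n/3 + 1)*(n - 2/3) + (n/3 + 1)*(n + 5) + (n - 2/3)*(n + 5)/3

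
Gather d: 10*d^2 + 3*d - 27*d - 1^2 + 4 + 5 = 10*d^2 - 24*d + 8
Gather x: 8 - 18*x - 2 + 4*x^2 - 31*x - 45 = 4*x^2 - 49*x - 39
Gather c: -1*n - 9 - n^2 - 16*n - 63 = -n^2 - 17*n - 72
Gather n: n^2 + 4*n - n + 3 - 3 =n^2 + 3*n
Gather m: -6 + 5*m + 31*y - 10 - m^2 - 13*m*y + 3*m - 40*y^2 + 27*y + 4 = -m^2 + m*(8 - 13*y) - 40*y^2 + 58*y - 12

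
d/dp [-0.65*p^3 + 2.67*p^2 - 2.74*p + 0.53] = -1.95*p^2 + 5.34*p - 2.74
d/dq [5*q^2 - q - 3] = 10*q - 1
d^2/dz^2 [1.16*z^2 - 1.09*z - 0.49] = 2.32000000000000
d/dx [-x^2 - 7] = -2*x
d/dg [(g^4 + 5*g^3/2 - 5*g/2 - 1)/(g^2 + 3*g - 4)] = (4*g^3 + 31*g^2 + 56*g + 26)/(2*(g^2 + 8*g + 16))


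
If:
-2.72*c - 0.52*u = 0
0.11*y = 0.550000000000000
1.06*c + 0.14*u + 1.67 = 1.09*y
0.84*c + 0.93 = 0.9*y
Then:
No Solution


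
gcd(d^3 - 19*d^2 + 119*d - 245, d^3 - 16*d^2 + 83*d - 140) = d^2 - 12*d + 35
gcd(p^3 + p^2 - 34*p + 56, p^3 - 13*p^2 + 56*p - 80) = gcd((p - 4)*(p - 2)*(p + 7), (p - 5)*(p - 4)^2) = p - 4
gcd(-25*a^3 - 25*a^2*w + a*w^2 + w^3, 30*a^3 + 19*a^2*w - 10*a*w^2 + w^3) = -5*a^2 - 4*a*w + w^2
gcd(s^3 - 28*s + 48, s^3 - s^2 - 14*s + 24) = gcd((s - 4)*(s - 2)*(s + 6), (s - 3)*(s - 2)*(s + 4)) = s - 2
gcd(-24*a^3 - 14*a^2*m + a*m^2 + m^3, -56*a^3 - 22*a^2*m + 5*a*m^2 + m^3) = 8*a^2 + 2*a*m - m^2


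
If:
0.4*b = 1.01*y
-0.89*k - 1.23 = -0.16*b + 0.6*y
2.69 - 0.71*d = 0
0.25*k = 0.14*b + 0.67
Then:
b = -6.28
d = 3.79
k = -0.83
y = -2.49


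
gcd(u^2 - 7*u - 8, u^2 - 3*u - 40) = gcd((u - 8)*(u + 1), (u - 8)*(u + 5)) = u - 8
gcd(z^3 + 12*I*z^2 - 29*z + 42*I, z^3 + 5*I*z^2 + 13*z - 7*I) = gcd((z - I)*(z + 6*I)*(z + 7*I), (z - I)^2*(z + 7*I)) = z^2 + 6*I*z + 7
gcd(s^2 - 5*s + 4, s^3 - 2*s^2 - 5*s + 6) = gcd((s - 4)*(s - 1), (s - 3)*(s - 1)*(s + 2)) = s - 1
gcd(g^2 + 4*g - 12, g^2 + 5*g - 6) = g + 6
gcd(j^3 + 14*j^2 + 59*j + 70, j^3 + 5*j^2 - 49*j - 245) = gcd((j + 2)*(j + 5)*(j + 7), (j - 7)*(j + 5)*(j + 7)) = j^2 + 12*j + 35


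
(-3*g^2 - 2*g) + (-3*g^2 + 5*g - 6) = -6*g^2 + 3*g - 6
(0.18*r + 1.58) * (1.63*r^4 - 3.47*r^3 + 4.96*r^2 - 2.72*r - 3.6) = 0.2934*r^5 + 1.9508*r^4 - 4.5898*r^3 + 7.3472*r^2 - 4.9456*r - 5.688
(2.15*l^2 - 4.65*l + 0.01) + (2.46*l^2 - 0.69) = 4.61*l^2 - 4.65*l - 0.68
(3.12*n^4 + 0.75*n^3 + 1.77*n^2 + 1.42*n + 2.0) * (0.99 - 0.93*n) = -2.9016*n^5 + 2.3913*n^4 - 0.9036*n^3 + 0.4317*n^2 - 0.4542*n + 1.98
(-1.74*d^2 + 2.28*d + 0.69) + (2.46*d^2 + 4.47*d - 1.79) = 0.72*d^2 + 6.75*d - 1.1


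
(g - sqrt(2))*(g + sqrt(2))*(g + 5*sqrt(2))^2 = g^4 + 10*sqrt(2)*g^3 + 48*g^2 - 20*sqrt(2)*g - 100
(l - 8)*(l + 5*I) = l^2 - 8*l + 5*I*l - 40*I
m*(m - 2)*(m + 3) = m^3 + m^2 - 6*m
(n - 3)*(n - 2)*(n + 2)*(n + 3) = n^4 - 13*n^2 + 36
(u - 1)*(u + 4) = u^2 + 3*u - 4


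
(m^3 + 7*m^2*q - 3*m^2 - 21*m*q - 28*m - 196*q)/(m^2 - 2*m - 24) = (m^2 + 7*m*q - 7*m - 49*q)/(m - 6)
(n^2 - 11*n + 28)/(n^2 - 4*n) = (n - 7)/n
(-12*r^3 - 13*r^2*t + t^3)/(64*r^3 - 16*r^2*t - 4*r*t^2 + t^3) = (-3*r^2 - 4*r*t - t^2)/(16*r^2 - t^2)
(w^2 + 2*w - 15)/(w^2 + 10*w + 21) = (w^2 + 2*w - 15)/(w^2 + 10*w + 21)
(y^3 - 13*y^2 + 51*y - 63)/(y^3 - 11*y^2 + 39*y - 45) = (y - 7)/(y - 5)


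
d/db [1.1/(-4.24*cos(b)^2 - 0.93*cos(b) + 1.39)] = -(9.328*cos(b) + 1.023)*sin(b)/(4.24*cos(b)^2 + 0.93*cos(b) - 1.39)^2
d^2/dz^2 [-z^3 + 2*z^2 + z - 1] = 4 - 6*z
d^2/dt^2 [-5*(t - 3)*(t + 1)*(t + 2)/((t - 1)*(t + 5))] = 20*(-7*t^3 + 39*t^2 + 51*t + 133)/(t^6 + 12*t^5 + 33*t^4 - 56*t^3 - 165*t^2 + 300*t - 125)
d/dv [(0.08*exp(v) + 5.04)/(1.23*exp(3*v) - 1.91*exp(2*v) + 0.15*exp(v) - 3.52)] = (-0.1968*exp(3*v) - 18.4448*exp(2*v) + 19.2528*exp(v) - 1.0376)*exp(v)/(1.5129*exp(6*v) - 4.6986*exp(5*v) + 4.0171*exp(4*v) - 9.2322*exp(3*v) + 13.4689*exp(2*v) - 1.056*exp(v) + 12.3904)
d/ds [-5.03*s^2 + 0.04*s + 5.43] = 0.04 - 10.06*s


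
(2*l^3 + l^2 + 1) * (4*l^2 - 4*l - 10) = 8*l^5 - 4*l^4 - 24*l^3 - 6*l^2 - 4*l - 10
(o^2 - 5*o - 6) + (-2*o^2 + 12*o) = -o^2 + 7*o - 6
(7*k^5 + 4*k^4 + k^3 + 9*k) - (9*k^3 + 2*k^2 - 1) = 7*k^5 + 4*k^4 - 8*k^3 - 2*k^2 + 9*k + 1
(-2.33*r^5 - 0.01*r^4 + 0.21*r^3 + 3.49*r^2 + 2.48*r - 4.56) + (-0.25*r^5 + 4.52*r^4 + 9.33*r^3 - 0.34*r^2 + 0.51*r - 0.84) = -2.58*r^5 + 4.51*r^4 + 9.54*r^3 + 3.15*r^2 + 2.99*r - 5.4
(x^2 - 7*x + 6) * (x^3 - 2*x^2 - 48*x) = x^5 - 9*x^4 - 28*x^3 + 324*x^2 - 288*x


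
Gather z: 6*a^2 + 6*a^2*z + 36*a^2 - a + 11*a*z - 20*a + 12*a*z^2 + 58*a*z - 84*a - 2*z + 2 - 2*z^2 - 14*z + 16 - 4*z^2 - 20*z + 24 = 42*a^2 - 105*a + z^2*(12*a - 6) + z*(6*a^2 + 69*a - 36) + 42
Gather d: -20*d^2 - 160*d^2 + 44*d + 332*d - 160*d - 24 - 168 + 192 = -180*d^2 + 216*d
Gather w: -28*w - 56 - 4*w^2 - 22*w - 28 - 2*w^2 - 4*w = -6*w^2 - 54*w - 84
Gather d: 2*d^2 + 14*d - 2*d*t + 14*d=2*d^2 + d*(28 - 2*t)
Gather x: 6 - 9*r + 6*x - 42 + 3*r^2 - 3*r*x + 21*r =3*r^2 + 12*r + x*(6 - 3*r) - 36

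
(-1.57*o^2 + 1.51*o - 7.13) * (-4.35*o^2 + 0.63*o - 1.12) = 6.8295*o^4 - 7.5576*o^3 + 33.7252*o^2 - 6.1831*o + 7.9856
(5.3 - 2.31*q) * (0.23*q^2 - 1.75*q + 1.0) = -0.5313*q^3 + 5.2615*q^2 - 11.585*q + 5.3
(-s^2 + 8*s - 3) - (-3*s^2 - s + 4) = 2*s^2 + 9*s - 7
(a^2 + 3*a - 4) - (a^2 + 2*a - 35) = a + 31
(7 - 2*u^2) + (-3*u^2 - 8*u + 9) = -5*u^2 - 8*u + 16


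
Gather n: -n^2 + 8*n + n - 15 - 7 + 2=-n^2 + 9*n - 20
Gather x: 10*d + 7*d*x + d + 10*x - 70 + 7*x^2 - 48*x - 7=11*d + 7*x^2 + x*(7*d - 38) - 77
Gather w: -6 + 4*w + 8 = 4*w + 2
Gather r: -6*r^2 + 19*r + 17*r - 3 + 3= -6*r^2 + 36*r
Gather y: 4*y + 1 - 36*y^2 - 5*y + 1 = -36*y^2 - y + 2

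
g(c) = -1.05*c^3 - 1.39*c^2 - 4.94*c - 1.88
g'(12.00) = -491.90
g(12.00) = -2075.72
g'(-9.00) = -235.07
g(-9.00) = 695.44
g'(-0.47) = -4.33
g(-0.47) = 0.24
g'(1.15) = -12.30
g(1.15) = -11.00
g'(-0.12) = -4.65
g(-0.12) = -1.31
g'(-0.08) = -4.74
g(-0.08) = -1.49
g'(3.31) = -48.65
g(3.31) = -71.54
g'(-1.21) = -6.19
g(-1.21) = 3.92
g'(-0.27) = -4.42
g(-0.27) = -0.63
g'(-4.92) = -67.51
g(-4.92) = 113.83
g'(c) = -3.15*c^2 - 2.78*c - 4.94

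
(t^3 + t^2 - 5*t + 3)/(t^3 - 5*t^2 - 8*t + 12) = (t^2 + 2*t - 3)/(t^2 - 4*t - 12)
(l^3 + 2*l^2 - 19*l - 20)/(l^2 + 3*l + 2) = (l^2 + l - 20)/(l + 2)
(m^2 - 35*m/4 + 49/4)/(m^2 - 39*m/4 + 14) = (m - 7)/(m - 8)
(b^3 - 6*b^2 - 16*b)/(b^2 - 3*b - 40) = b*(b + 2)/(b + 5)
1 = 1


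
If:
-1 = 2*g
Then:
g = -1/2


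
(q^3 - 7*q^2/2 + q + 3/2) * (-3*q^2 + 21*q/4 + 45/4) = -3*q^5 + 63*q^4/4 - 81*q^3/8 - 309*q^2/8 + 153*q/8 + 135/8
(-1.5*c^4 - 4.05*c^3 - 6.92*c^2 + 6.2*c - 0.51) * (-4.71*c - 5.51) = 7.065*c^5 + 27.3405*c^4 + 54.9087*c^3 + 8.9272*c^2 - 31.7599*c + 2.8101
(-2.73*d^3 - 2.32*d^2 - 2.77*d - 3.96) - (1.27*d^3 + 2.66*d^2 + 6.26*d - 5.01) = -4.0*d^3 - 4.98*d^2 - 9.03*d + 1.05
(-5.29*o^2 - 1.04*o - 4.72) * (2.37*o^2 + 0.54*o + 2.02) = -12.5373*o^4 - 5.3214*o^3 - 22.4338*o^2 - 4.6496*o - 9.5344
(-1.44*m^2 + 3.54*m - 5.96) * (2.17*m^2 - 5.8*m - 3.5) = -3.1248*m^4 + 16.0338*m^3 - 28.4252*m^2 + 22.178*m + 20.86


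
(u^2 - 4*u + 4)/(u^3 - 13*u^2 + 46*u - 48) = (u - 2)/(u^2 - 11*u + 24)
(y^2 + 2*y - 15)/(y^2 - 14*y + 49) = (y^2 + 2*y - 15)/(y^2 - 14*y + 49)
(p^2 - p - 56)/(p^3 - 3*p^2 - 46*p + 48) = (p + 7)/(p^2 + 5*p - 6)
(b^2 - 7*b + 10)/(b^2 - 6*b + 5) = (b - 2)/(b - 1)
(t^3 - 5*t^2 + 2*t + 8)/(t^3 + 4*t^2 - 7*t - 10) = (t - 4)/(t + 5)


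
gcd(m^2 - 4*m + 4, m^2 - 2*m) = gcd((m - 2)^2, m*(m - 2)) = m - 2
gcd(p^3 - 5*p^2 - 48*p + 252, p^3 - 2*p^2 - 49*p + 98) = p + 7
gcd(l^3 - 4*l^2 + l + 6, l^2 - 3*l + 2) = l - 2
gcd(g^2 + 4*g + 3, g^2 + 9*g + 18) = g + 3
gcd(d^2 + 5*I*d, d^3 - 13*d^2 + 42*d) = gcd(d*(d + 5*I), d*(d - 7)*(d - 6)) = d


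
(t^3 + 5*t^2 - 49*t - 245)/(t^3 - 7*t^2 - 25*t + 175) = (t + 7)/(t - 5)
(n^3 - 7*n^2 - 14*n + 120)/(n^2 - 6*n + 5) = (n^2 - 2*n - 24)/(n - 1)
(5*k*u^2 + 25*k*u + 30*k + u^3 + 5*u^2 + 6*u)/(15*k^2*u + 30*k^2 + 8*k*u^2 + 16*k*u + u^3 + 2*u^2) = (u + 3)/(3*k + u)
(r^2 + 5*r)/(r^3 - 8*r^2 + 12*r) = (r + 5)/(r^2 - 8*r + 12)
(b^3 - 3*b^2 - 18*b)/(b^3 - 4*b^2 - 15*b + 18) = b/(b - 1)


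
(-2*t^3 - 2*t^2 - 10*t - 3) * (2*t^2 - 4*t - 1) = -4*t^5 + 4*t^4 - 10*t^3 + 36*t^2 + 22*t + 3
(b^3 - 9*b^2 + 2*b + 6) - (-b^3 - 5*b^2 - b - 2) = 2*b^3 - 4*b^2 + 3*b + 8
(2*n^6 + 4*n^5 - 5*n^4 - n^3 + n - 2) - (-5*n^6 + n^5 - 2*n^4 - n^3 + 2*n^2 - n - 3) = 7*n^6 + 3*n^5 - 3*n^4 - 2*n^2 + 2*n + 1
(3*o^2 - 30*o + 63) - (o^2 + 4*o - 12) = 2*o^2 - 34*o + 75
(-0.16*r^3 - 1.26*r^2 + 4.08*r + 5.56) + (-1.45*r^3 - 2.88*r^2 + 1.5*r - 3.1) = -1.61*r^3 - 4.14*r^2 + 5.58*r + 2.46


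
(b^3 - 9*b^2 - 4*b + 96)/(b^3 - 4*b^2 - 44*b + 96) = (b^2 - b - 12)/(b^2 + 4*b - 12)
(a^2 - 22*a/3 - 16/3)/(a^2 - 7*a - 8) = (a + 2/3)/(a + 1)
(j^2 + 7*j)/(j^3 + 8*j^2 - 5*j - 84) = j/(j^2 + j - 12)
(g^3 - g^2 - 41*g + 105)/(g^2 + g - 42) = (g^2 - 8*g + 15)/(g - 6)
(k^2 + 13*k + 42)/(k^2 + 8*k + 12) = (k + 7)/(k + 2)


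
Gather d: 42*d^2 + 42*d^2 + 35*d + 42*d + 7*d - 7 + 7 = 84*d^2 + 84*d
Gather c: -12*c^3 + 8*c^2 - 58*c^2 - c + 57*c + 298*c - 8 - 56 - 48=-12*c^3 - 50*c^2 + 354*c - 112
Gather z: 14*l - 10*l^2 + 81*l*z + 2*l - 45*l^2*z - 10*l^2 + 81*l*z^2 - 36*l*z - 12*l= -20*l^2 + 81*l*z^2 + 4*l + z*(-45*l^2 + 45*l)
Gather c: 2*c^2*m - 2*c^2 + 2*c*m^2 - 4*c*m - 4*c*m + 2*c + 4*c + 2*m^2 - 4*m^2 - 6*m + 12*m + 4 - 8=c^2*(2*m - 2) + c*(2*m^2 - 8*m + 6) - 2*m^2 + 6*m - 4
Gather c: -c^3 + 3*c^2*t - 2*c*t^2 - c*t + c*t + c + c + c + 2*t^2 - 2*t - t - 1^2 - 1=-c^3 + 3*c^2*t + c*(3 - 2*t^2) + 2*t^2 - 3*t - 2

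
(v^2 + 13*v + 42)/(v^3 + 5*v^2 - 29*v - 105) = (v + 6)/(v^2 - 2*v - 15)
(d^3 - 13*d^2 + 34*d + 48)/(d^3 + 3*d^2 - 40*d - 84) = (d^2 - 7*d - 8)/(d^2 + 9*d + 14)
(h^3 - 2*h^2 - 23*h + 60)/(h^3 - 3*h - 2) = (-h^3 + 2*h^2 + 23*h - 60)/(-h^3 + 3*h + 2)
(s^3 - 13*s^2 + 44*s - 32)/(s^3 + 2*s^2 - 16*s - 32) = (s^2 - 9*s + 8)/(s^2 + 6*s + 8)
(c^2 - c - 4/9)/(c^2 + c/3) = (c - 4/3)/c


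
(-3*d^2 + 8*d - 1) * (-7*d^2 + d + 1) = 21*d^4 - 59*d^3 + 12*d^2 + 7*d - 1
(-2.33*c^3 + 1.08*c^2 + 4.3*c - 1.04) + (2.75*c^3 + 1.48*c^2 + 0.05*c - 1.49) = 0.42*c^3 + 2.56*c^2 + 4.35*c - 2.53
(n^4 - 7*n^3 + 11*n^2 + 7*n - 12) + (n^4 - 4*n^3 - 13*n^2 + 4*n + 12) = 2*n^4 - 11*n^3 - 2*n^2 + 11*n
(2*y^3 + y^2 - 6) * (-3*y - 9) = -6*y^4 - 21*y^3 - 9*y^2 + 18*y + 54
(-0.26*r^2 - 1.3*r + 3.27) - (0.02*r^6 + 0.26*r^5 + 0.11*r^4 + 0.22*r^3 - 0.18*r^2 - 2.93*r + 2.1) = -0.02*r^6 - 0.26*r^5 - 0.11*r^4 - 0.22*r^3 - 0.08*r^2 + 1.63*r + 1.17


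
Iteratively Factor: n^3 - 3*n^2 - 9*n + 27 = (n + 3)*(n^2 - 6*n + 9) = (n - 3)*(n + 3)*(n - 3)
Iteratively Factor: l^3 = (l)*(l^2) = l^2*(l)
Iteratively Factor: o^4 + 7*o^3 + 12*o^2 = (o + 4)*(o^3 + 3*o^2) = (o + 3)*(o + 4)*(o^2) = o*(o + 3)*(o + 4)*(o)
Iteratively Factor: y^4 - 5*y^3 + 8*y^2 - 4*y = (y - 2)*(y^3 - 3*y^2 + 2*y) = (y - 2)^2*(y^2 - y) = (y - 2)^2*(y - 1)*(y)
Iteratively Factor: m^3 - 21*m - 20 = (m + 4)*(m^2 - 4*m - 5) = (m + 1)*(m + 4)*(m - 5)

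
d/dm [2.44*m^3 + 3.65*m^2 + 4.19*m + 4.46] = 7.32*m^2 + 7.3*m + 4.19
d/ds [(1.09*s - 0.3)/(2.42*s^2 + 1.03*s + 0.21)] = (-2.6378*s^2 + 1.452*s + 0.5379)/(5.8564*s^4 + 4.9852*s^3 + 2.0773*s^2 + 0.4326*s + 0.0441)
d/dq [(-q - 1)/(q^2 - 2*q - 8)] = (-q^2 + 2*q + 2*(q - 1)*(q + 1) + 8)/(-q^2 + 2*q + 8)^2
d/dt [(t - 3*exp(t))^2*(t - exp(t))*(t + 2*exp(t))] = -5*t^3*exp(t) + 4*t^3 + 2*t^2*exp(2*t) - 15*t^2*exp(t) + 63*t*exp(3*t) + 2*t*exp(2*t) - 72*exp(4*t) + 21*exp(3*t)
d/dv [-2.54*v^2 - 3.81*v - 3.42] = -5.08*v - 3.81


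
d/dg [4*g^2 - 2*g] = 8*g - 2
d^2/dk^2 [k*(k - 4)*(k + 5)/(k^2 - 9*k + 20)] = 100/(k^3 - 15*k^2 + 75*k - 125)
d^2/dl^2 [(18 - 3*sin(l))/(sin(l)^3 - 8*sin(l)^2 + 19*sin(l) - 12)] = 6*(2*sin(l)^6 - 37*sin(l)^5 + 218*sin(l)^4 - 450*sin(l)^3 - 123*sin(l)^2 + 1482*sin(l) - 1362)/((sin(l) - 4)^3*(sin(l) - 3)^3*(sin(l) - 1)^2)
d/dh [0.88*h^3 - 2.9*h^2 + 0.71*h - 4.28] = 2.64*h^2 - 5.8*h + 0.71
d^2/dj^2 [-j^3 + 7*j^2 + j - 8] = 14 - 6*j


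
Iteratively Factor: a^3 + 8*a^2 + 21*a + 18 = (a + 2)*(a^2 + 6*a + 9) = (a + 2)*(a + 3)*(a + 3)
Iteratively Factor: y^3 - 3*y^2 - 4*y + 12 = (y - 3)*(y^2 - 4) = (y - 3)*(y - 2)*(y + 2)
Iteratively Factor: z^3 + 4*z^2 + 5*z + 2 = (z + 1)*(z^2 + 3*z + 2) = (z + 1)^2*(z + 2)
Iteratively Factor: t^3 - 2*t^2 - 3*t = (t)*(t^2 - 2*t - 3) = t*(t + 1)*(t - 3)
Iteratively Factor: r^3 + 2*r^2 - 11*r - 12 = (r + 1)*(r^2 + r - 12) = (r + 1)*(r + 4)*(r - 3)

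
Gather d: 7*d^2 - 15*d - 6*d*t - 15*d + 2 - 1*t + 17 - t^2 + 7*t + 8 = 7*d^2 + d*(-6*t - 30) - t^2 + 6*t + 27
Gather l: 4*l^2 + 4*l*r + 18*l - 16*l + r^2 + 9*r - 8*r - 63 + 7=4*l^2 + l*(4*r + 2) + r^2 + r - 56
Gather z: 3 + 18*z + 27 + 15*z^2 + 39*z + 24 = 15*z^2 + 57*z + 54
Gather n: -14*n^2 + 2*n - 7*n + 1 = -14*n^2 - 5*n + 1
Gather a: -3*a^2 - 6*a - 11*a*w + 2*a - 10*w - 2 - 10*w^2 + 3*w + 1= -3*a^2 + a*(-11*w - 4) - 10*w^2 - 7*w - 1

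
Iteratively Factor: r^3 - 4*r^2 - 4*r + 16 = (r - 4)*(r^2 - 4) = (r - 4)*(r - 2)*(r + 2)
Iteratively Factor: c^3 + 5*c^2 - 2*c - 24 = (c + 4)*(c^2 + c - 6) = (c + 3)*(c + 4)*(c - 2)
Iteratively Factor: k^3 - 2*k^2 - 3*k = (k + 1)*(k^2 - 3*k) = (k - 3)*(k + 1)*(k)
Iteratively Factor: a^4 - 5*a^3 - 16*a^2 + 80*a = (a - 5)*(a^3 - 16*a) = (a - 5)*(a + 4)*(a^2 - 4*a) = (a - 5)*(a - 4)*(a + 4)*(a)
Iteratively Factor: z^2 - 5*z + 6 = (z - 2)*(z - 3)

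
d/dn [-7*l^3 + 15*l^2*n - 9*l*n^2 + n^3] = 15*l^2 - 18*l*n + 3*n^2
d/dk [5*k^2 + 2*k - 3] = 10*k + 2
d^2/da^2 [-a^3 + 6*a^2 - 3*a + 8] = 12 - 6*a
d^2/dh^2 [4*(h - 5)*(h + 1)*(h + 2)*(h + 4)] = 48*h^2 + 48*h - 168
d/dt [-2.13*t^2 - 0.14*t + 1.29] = -4.26*t - 0.14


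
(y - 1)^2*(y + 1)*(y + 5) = y^4 + 4*y^3 - 6*y^2 - 4*y + 5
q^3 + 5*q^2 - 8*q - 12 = (q - 2)*(q + 1)*(q + 6)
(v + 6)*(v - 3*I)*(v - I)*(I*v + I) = I*v^4 + 4*v^3 + 7*I*v^3 + 28*v^2 + 3*I*v^2 + 24*v - 21*I*v - 18*I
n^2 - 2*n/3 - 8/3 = (n - 2)*(n + 4/3)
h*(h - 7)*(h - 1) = h^3 - 8*h^2 + 7*h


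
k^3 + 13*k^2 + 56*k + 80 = (k + 4)^2*(k + 5)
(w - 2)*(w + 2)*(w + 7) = w^3 + 7*w^2 - 4*w - 28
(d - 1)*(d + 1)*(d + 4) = d^3 + 4*d^2 - d - 4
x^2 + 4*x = x*(x + 4)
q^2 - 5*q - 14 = (q - 7)*(q + 2)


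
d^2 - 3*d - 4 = (d - 4)*(d + 1)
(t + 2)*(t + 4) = t^2 + 6*t + 8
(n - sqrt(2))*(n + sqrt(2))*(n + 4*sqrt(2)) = n^3 + 4*sqrt(2)*n^2 - 2*n - 8*sqrt(2)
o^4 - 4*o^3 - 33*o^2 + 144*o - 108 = (o - 6)*(o - 3)*(o - 1)*(o + 6)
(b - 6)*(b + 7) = b^2 + b - 42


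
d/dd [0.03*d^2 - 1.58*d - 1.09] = 0.06*d - 1.58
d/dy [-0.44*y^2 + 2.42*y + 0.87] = 2.42 - 0.88*y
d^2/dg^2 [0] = 0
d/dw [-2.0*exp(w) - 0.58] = -2.0*exp(w)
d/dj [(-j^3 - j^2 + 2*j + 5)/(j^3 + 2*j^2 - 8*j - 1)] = (-j^4 + 12*j^3 - 8*j^2 - 18*j + 38)/(j^6 + 4*j^5 - 12*j^4 - 34*j^3 + 60*j^2 + 16*j + 1)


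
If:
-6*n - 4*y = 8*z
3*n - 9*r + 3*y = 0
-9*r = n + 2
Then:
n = 4 - 12*z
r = 4*z/3 - 2/3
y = 16*z - 6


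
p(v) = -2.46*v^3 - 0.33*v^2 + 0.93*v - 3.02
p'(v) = -7.38*v^2 - 0.66*v + 0.93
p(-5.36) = 361.33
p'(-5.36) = -207.56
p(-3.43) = 89.18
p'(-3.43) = -83.63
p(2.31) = -32.96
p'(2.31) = -39.98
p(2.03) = -23.07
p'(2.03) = -30.82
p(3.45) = -104.76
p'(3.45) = -89.19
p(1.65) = -13.43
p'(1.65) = -20.25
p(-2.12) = 16.96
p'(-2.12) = -30.84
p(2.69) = -50.79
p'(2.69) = -54.25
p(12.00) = -4290.26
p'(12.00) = -1069.71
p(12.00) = -4290.26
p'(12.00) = -1069.71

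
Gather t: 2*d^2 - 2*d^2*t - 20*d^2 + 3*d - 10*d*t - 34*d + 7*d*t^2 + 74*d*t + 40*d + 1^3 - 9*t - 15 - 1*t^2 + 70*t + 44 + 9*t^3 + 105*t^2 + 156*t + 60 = -18*d^2 + 9*d + 9*t^3 + t^2*(7*d + 104) + t*(-2*d^2 + 64*d + 217) + 90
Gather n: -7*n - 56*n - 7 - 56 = -63*n - 63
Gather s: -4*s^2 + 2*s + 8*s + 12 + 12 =-4*s^2 + 10*s + 24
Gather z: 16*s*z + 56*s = 16*s*z + 56*s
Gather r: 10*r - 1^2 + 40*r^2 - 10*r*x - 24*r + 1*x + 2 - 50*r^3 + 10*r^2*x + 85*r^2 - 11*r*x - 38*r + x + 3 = -50*r^3 + r^2*(10*x + 125) + r*(-21*x - 52) + 2*x + 4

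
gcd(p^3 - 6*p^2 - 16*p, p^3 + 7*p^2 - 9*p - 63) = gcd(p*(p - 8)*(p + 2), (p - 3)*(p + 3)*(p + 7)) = 1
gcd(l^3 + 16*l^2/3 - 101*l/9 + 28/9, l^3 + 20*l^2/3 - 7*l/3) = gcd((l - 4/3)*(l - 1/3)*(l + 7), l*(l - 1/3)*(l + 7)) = l^2 + 20*l/3 - 7/3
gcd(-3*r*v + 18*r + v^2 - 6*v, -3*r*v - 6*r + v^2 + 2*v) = 3*r - v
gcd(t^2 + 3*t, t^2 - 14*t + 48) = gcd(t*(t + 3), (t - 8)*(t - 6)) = 1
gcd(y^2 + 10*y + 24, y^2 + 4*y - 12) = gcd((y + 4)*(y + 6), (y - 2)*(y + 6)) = y + 6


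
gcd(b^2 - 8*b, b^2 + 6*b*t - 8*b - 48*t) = b - 8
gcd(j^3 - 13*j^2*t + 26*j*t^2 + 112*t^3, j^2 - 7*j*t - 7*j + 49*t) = -j + 7*t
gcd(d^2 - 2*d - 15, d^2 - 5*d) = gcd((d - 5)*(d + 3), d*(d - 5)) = d - 5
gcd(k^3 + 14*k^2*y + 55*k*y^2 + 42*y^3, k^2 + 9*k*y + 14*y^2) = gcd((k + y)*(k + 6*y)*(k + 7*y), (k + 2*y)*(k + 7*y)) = k + 7*y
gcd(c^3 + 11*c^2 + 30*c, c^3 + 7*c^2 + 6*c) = c^2 + 6*c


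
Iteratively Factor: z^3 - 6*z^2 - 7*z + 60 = (z + 3)*(z^2 - 9*z + 20) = (z - 4)*(z + 3)*(z - 5)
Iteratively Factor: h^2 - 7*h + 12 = (h - 3)*(h - 4)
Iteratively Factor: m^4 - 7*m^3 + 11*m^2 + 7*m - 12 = (m - 1)*(m^3 - 6*m^2 + 5*m + 12) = (m - 4)*(m - 1)*(m^2 - 2*m - 3) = (m - 4)*(m - 3)*(m - 1)*(m + 1)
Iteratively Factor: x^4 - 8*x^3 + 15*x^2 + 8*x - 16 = (x - 1)*(x^3 - 7*x^2 + 8*x + 16) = (x - 4)*(x - 1)*(x^2 - 3*x - 4) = (x - 4)*(x - 1)*(x + 1)*(x - 4)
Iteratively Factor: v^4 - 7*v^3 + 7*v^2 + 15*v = (v - 5)*(v^3 - 2*v^2 - 3*v) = (v - 5)*(v + 1)*(v^2 - 3*v) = (v - 5)*(v - 3)*(v + 1)*(v)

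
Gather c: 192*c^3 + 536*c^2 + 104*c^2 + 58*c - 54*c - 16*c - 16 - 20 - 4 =192*c^3 + 640*c^2 - 12*c - 40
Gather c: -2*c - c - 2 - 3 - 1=-3*c - 6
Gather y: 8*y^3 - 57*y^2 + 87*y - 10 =8*y^3 - 57*y^2 + 87*y - 10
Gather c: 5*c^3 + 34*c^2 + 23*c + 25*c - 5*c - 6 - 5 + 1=5*c^3 + 34*c^2 + 43*c - 10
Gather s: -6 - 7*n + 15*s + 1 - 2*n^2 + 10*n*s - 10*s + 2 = -2*n^2 - 7*n + s*(10*n + 5) - 3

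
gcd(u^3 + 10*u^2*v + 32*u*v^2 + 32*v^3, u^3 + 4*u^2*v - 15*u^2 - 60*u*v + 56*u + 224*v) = u + 4*v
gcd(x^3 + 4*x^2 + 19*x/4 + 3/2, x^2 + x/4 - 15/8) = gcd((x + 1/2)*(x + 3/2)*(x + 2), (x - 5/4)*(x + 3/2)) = x + 3/2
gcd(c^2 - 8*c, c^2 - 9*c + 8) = c - 8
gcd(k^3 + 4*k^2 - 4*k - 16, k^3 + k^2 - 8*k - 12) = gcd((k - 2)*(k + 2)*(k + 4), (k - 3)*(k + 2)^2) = k + 2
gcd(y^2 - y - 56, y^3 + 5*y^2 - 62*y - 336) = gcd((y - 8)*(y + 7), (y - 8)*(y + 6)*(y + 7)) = y^2 - y - 56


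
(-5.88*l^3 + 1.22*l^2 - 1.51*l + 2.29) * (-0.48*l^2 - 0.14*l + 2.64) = 2.8224*l^5 + 0.2376*l^4 - 14.9692*l^3 + 2.333*l^2 - 4.307*l + 6.0456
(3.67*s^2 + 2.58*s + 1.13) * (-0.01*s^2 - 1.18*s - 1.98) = -0.0367*s^4 - 4.3564*s^3 - 10.3223*s^2 - 6.4418*s - 2.2374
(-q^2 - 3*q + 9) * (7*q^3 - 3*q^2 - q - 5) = -7*q^5 - 18*q^4 + 73*q^3 - 19*q^2 + 6*q - 45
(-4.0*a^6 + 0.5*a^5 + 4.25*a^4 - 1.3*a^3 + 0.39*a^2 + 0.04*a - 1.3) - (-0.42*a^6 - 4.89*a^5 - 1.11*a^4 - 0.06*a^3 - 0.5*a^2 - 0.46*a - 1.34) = -3.58*a^6 + 5.39*a^5 + 5.36*a^4 - 1.24*a^3 + 0.89*a^2 + 0.5*a + 0.04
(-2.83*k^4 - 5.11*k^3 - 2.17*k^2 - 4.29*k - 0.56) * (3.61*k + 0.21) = -10.2163*k^5 - 19.0414*k^4 - 8.9068*k^3 - 15.9426*k^2 - 2.9225*k - 0.1176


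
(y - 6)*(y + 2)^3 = y^4 - 24*y^2 - 64*y - 48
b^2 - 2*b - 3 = (b - 3)*(b + 1)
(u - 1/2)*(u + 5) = u^2 + 9*u/2 - 5/2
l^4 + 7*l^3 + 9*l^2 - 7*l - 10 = (l - 1)*(l + 1)*(l + 2)*(l + 5)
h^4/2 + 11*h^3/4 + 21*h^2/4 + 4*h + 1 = (h/2 + 1)*(h + 1/2)*(h + 1)*(h + 2)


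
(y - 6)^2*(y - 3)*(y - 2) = y^4 - 17*y^3 + 102*y^2 - 252*y + 216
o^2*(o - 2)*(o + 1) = o^4 - o^3 - 2*o^2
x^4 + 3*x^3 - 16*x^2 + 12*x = x*(x - 2)*(x - 1)*(x + 6)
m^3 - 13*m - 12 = (m - 4)*(m + 1)*(m + 3)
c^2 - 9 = (c - 3)*(c + 3)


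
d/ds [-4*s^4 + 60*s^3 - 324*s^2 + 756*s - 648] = -16*s^3 + 180*s^2 - 648*s + 756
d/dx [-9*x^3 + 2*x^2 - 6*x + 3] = -27*x^2 + 4*x - 6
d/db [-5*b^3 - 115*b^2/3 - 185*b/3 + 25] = -15*b^2 - 230*b/3 - 185/3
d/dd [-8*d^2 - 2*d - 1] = -16*d - 2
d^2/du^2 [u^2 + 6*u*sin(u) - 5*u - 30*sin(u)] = -6*u*sin(u) + 30*sin(u) + 12*cos(u) + 2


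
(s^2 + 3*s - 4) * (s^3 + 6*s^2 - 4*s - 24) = s^5 + 9*s^4 + 10*s^3 - 60*s^2 - 56*s + 96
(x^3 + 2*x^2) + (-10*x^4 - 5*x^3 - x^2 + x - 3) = -10*x^4 - 4*x^3 + x^2 + x - 3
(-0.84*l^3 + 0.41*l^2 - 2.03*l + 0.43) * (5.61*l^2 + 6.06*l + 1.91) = -4.7124*l^5 - 2.7903*l^4 - 10.5081*l^3 - 9.1064*l^2 - 1.2715*l + 0.8213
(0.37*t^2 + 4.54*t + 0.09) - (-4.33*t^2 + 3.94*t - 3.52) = 4.7*t^2 + 0.6*t + 3.61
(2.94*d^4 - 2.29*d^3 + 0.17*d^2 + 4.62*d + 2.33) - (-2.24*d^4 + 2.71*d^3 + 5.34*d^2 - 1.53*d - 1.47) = 5.18*d^4 - 5.0*d^3 - 5.17*d^2 + 6.15*d + 3.8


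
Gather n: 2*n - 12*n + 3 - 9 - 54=-10*n - 60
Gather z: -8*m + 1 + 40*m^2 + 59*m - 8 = 40*m^2 + 51*m - 7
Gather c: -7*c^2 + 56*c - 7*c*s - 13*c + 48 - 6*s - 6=-7*c^2 + c*(43 - 7*s) - 6*s + 42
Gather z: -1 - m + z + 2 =-m + z + 1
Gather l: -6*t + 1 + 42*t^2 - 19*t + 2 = 42*t^2 - 25*t + 3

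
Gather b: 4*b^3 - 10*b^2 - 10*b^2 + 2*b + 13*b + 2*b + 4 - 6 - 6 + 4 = 4*b^3 - 20*b^2 + 17*b - 4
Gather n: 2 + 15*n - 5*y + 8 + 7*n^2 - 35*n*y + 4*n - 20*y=7*n^2 + n*(19 - 35*y) - 25*y + 10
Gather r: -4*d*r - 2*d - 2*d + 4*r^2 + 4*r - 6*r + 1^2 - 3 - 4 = -4*d + 4*r^2 + r*(-4*d - 2) - 6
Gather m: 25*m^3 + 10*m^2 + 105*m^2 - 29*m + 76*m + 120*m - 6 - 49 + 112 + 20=25*m^3 + 115*m^2 + 167*m + 77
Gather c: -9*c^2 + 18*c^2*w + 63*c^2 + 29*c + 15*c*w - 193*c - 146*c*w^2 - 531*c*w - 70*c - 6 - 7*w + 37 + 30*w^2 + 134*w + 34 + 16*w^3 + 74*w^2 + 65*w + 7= c^2*(18*w + 54) + c*(-146*w^2 - 516*w - 234) + 16*w^3 + 104*w^2 + 192*w + 72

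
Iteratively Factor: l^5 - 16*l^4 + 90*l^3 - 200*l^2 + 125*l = (l)*(l^4 - 16*l^3 + 90*l^2 - 200*l + 125) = l*(l - 5)*(l^3 - 11*l^2 + 35*l - 25) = l*(l - 5)^2*(l^2 - 6*l + 5) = l*(l - 5)^3*(l - 1)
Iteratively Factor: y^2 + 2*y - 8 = (y - 2)*(y + 4)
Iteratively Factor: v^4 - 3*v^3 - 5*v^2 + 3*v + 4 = (v - 1)*(v^3 - 2*v^2 - 7*v - 4) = (v - 1)*(v + 1)*(v^2 - 3*v - 4) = (v - 4)*(v - 1)*(v + 1)*(v + 1)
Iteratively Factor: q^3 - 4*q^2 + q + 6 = (q - 2)*(q^2 - 2*q - 3) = (q - 2)*(q + 1)*(q - 3)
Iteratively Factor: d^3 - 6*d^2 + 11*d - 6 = (d - 2)*(d^2 - 4*d + 3) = (d - 2)*(d - 1)*(d - 3)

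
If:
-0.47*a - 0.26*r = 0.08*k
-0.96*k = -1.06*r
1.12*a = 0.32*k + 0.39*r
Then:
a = 0.00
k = 0.00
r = 0.00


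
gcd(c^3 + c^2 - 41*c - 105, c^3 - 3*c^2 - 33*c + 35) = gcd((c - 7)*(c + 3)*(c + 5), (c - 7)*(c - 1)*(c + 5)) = c^2 - 2*c - 35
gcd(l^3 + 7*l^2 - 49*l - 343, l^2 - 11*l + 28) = l - 7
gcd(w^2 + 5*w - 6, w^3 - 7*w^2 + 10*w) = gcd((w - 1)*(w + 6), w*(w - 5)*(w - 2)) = 1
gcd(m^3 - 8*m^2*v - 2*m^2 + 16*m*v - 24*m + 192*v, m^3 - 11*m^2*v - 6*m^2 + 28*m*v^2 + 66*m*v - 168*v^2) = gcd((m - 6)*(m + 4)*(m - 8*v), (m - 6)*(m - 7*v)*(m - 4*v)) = m - 6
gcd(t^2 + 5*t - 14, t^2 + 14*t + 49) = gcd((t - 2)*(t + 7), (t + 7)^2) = t + 7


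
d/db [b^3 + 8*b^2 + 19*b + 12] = 3*b^2 + 16*b + 19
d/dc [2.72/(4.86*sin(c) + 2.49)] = -13.2192*cos(c)/(4.86*sin(c) + 2.49)^2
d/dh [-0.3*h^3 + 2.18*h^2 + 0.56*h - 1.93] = -0.9*h^2 + 4.36*h + 0.56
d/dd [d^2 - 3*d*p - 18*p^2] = 2*d - 3*p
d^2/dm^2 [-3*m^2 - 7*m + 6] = -6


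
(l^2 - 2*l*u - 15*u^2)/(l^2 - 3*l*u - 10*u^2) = (l + 3*u)/(l + 2*u)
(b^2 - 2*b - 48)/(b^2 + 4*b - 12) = (b - 8)/(b - 2)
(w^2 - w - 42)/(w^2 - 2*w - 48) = (w - 7)/(w - 8)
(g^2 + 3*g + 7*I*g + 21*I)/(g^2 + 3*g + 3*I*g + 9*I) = (g + 7*I)/(g + 3*I)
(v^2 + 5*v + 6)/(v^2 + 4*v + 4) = (v + 3)/(v + 2)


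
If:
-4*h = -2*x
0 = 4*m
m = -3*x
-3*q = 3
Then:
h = 0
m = 0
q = -1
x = 0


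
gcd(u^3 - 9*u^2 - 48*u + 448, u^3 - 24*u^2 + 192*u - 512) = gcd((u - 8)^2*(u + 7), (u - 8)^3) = u^2 - 16*u + 64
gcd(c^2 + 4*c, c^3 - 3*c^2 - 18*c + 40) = c + 4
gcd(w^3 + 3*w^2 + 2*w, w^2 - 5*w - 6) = w + 1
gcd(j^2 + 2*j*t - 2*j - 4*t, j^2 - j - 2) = j - 2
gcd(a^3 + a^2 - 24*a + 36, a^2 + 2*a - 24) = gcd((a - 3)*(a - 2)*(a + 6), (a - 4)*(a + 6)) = a + 6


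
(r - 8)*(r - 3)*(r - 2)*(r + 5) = r^4 - 8*r^3 - 19*r^2 + 182*r - 240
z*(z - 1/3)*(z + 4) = z^3 + 11*z^2/3 - 4*z/3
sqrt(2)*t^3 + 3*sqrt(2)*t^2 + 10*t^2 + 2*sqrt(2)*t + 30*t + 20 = (t + 2)*(t + 5*sqrt(2))*(sqrt(2)*t + sqrt(2))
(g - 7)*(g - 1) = g^2 - 8*g + 7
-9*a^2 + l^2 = (-3*a + l)*(3*a + l)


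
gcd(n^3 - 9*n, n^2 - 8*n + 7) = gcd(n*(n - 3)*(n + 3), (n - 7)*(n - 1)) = 1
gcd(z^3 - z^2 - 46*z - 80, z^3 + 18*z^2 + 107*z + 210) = z + 5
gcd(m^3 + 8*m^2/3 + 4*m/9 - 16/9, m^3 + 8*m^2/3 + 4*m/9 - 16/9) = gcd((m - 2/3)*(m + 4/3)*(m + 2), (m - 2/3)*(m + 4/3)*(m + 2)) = m^3 + 8*m^2/3 + 4*m/9 - 16/9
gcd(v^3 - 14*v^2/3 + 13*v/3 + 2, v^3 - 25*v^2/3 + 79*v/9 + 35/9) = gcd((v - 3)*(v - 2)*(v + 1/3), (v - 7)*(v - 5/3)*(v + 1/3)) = v + 1/3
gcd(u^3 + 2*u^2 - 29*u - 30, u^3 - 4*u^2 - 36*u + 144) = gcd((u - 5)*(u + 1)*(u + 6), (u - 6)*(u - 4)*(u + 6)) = u + 6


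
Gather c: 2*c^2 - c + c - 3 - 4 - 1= 2*c^2 - 8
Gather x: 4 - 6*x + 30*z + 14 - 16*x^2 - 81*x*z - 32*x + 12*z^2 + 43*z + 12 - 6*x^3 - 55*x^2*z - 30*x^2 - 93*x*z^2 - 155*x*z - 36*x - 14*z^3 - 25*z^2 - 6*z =-6*x^3 + x^2*(-55*z - 46) + x*(-93*z^2 - 236*z - 74) - 14*z^3 - 13*z^2 + 67*z + 30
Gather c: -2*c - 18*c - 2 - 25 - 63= -20*c - 90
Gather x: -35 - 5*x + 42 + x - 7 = -4*x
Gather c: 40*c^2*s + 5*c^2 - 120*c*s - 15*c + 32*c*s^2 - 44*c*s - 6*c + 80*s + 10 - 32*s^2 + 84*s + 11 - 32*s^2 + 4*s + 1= c^2*(40*s + 5) + c*(32*s^2 - 164*s - 21) - 64*s^2 + 168*s + 22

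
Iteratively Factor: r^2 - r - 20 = (r - 5)*(r + 4)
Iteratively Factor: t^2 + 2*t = (t + 2)*(t)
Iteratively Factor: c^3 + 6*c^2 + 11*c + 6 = (c + 3)*(c^2 + 3*c + 2) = (c + 2)*(c + 3)*(c + 1)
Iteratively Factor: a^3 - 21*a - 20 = (a + 1)*(a^2 - a - 20) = (a + 1)*(a + 4)*(a - 5)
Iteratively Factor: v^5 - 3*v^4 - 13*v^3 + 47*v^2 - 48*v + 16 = (v - 4)*(v^4 + v^3 - 9*v^2 + 11*v - 4) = (v - 4)*(v - 1)*(v^3 + 2*v^2 - 7*v + 4) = (v - 4)*(v - 1)*(v + 4)*(v^2 - 2*v + 1) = (v - 4)*(v - 1)^2*(v + 4)*(v - 1)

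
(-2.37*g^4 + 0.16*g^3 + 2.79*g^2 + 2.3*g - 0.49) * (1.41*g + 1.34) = -3.3417*g^5 - 2.9502*g^4 + 4.1483*g^3 + 6.9816*g^2 + 2.3911*g - 0.6566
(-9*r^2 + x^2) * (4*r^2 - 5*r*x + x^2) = -36*r^4 + 45*r^3*x - 5*r^2*x^2 - 5*r*x^3 + x^4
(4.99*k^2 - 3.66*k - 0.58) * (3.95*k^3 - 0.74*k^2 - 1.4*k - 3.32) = 19.7105*k^5 - 18.1496*k^4 - 6.5686*k^3 - 11.0136*k^2 + 12.9632*k + 1.9256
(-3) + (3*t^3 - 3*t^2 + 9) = 3*t^3 - 3*t^2 + 6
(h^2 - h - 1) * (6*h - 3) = 6*h^3 - 9*h^2 - 3*h + 3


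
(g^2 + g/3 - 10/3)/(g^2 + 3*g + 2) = (g - 5/3)/(g + 1)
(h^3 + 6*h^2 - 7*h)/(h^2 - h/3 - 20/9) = 9*h*(-h^2 - 6*h + 7)/(-9*h^2 + 3*h + 20)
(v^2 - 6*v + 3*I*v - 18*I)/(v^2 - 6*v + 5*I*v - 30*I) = (v + 3*I)/(v + 5*I)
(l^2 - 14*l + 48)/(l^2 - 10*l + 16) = (l - 6)/(l - 2)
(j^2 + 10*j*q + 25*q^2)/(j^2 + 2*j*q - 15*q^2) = (-j - 5*q)/(-j + 3*q)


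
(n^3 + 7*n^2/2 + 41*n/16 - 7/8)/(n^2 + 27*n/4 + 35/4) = (4*n^2 + 7*n - 2)/(4*(n + 5))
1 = 1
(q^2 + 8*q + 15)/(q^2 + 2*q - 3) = (q + 5)/(q - 1)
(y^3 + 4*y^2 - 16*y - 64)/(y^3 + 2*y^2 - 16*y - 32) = (y + 4)/(y + 2)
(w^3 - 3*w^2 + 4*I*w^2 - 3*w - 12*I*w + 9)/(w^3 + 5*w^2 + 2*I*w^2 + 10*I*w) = (w^3 + w^2*(-3 + 4*I) - 3*w*(1 + 4*I) + 9)/(w*(w^2 + w*(5 + 2*I) + 10*I))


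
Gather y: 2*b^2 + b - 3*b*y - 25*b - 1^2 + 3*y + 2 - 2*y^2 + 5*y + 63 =2*b^2 - 24*b - 2*y^2 + y*(8 - 3*b) + 64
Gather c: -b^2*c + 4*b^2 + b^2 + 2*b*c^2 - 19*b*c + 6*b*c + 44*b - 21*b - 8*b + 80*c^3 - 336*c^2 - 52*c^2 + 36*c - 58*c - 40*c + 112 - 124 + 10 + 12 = 5*b^2 + 15*b + 80*c^3 + c^2*(2*b - 388) + c*(-b^2 - 13*b - 62) + 10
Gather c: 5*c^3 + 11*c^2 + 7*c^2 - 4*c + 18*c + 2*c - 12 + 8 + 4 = 5*c^3 + 18*c^2 + 16*c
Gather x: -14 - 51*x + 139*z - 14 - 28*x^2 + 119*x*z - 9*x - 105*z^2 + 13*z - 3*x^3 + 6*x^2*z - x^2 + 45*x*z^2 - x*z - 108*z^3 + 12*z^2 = -3*x^3 + x^2*(6*z - 29) + x*(45*z^2 + 118*z - 60) - 108*z^3 - 93*z^2 + 152*z - 28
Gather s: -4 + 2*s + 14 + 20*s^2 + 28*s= 20*s^2 + 30*s + 10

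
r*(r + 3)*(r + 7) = r^3 + 10*r^2 + 21*r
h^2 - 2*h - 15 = (h - 5)*(h + 3)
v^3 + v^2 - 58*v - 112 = (v - 8)*(v + 2)*(v + 7)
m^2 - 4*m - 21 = (m - 7)*(m + 3)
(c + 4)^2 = c^2 + 8*c + 16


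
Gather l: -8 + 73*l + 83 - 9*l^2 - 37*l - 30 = -9*l^2 + 36*l + 45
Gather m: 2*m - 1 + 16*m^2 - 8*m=16*m^2 - 6*m - 1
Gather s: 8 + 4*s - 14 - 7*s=-3*s - 6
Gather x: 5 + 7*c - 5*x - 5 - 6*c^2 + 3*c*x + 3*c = -6*c^2 + 10*c + x*(3*c - 5)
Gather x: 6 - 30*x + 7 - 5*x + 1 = 14 - 35*x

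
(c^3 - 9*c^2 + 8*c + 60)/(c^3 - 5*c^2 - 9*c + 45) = (c^2 - 4*c - 12)/(c^2 - 9)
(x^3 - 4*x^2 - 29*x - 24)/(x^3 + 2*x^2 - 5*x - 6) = (x - 8)/(x - 2)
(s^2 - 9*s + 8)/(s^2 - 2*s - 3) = (-s^2 + 9*s - 8)/(-s^2 + 2*s + 3)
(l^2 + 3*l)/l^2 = (l + 3)/l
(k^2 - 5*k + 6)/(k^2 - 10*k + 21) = (k - 2)/(k - 7)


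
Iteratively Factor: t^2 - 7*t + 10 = (t - 2)*(t - 5)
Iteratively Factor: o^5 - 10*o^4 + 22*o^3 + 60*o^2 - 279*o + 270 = (o + 3)*(o^4 - 13*o^3 + 61*o^2 - 123*o + 90) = (o - 2)*(o + 3)*(o^3 - 11*o^2 + 39*o - 45) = (o - 3)*(o - 2)*(o + 3)*(o^2 - 8*o + 15) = (o - 5)*(o - 3)*(o - 2)*(o + 3)*(o - 3)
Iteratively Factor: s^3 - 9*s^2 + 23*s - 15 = (s - 5)*(s^2 - 4*s + 3) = (s - 5)*(s - 1)*(s - 3)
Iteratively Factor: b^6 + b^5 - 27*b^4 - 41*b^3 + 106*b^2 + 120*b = (b)*(b^5 + b^4 - 27*b^3 - 41*b^2 + 106*b + 120) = b*(b + 4)*(b^4 - 3*b^3 - 15*b^2 + 19*b + 30) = b*(b + 1)*(b + 4)*(b^3 - 4*b^2 - 11*b + 30) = b*(b - 2)*(b + 1)*(b + 4)*(b^2 - 2*b - 15) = b*(b - 5)*(b - 2)*(b + 1)*(b + 4)*(b + 3)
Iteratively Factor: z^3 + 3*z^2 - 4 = (z + 2)*(z^2 + z - 2) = (z - 1)*(z + 2)*(z + 2)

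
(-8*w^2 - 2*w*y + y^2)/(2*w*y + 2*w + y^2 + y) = (-4*w + y)/(y + 1)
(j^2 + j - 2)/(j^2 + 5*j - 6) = (j + 2)/(j + 6)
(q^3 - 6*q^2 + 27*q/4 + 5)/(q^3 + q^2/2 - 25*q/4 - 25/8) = 2*(q - 4)/(2*q + 5)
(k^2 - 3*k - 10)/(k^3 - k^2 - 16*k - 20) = 1/(k + 2)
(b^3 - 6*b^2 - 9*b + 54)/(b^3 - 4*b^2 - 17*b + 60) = (b^2 - 3*b - 18)/(b^2 - b - 20)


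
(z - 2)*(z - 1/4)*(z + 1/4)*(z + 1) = z^4 - z^3 - 33*z^2/16 + z/16 + 1/8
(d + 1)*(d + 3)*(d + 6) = d^3 + 10*d^2 + 27*d + 18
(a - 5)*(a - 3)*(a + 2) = a^3 - 6*a^2 - a + 30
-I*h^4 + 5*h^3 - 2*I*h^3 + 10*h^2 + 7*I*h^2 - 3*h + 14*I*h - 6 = (h + 2)*(h + I)*(h + 3*I)*(-I*h + 1)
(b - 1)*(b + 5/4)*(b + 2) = b^3 + 9*b^2/4 - 3*b/4 - 5/2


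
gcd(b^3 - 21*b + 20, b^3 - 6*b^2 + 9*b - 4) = b^2 - 5*b + 4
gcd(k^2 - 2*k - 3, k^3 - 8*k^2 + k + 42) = k - 3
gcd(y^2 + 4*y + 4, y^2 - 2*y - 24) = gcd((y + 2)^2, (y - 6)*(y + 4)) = 1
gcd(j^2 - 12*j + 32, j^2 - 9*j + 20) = j - 4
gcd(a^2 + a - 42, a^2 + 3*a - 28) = a + 7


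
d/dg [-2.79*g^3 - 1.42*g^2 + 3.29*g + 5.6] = -8.37*g^2 - 2.84*g + 3.29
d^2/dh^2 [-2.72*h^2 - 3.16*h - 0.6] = -5.44000000000000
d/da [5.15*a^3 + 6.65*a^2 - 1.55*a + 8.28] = 15.45*a^2 + 13.3*a - 1.55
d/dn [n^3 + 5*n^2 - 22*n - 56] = 3*n^2 + 10*n - 22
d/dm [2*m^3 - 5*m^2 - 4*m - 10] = 6*m^2 - 10*m - 4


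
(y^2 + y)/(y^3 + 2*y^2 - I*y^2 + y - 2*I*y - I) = y/(y^2 + y*(1 - I) - I)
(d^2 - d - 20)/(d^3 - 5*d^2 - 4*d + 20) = (d + 4)/(d^2 - 4)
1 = 1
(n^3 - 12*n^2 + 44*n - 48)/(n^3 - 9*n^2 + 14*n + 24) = (n - 2)/(n + 1)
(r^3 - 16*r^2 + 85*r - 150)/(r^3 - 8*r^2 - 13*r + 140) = (r^2 - 11*r + 30)/(r^2 - 3*r - 28)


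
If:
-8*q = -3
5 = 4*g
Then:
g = 5/4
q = 3/8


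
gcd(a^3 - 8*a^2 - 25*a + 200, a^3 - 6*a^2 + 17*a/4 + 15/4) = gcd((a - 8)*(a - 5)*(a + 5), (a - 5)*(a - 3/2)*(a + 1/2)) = a - 5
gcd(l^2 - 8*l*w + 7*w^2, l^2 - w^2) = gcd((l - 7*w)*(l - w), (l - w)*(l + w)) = -l + w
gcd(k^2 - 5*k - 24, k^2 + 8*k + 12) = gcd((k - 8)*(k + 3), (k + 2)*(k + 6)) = 1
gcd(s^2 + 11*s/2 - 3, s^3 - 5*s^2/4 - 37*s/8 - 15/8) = 1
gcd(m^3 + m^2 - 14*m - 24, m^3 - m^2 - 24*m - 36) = m^2 + 5*m + 6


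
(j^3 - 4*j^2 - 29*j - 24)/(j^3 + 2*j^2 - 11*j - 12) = (j^2 - 5*j - 24)/(j^2 + j - 12)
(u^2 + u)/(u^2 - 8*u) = (u + 1)/(u - 8)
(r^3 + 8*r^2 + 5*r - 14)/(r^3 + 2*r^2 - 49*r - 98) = (r - 1)/(r - 7)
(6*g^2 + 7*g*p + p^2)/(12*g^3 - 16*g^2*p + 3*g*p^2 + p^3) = (g + p)/(2*g^2 - 3*g*p + p^2)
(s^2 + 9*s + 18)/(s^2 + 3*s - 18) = (s + 3)/(s - 3)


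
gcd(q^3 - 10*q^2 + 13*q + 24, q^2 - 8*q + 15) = q - 3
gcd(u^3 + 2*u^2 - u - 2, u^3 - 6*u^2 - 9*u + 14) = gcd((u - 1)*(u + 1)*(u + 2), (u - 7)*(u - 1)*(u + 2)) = u^2 + u - 2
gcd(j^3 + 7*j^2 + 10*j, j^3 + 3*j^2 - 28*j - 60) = j + 2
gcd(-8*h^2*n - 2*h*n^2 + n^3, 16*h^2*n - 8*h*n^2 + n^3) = 4*h*n - n^2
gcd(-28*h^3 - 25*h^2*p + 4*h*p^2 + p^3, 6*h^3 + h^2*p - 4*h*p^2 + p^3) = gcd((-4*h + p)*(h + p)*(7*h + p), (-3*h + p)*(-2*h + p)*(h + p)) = h + p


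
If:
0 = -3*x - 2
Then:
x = -2/3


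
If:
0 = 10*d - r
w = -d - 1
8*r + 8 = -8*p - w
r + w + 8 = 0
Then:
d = -7/9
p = 245/36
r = -70/9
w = -2/9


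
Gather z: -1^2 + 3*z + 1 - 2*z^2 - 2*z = -2*z^2 + z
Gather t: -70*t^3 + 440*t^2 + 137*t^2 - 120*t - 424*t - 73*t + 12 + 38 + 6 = -70*t^3 + 577*t^2 - 617*t + 56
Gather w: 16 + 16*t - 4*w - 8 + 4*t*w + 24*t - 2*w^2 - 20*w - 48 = 40*t - 2*w^2 + w*(4*t - 24) - 40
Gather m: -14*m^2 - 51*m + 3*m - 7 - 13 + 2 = -14*m^2 - 48*m - 18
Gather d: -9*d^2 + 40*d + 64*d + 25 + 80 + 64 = -9*d^2 + 104*d + 169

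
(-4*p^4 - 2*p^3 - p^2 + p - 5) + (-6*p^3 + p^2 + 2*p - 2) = -4*p^4 - 8*p^3 + 3*p - 7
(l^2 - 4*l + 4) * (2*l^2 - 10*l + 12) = 2*l^4 - 18*l^3 + 60*l^2 - 88*l + 48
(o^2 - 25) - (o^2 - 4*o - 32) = 4*o + 7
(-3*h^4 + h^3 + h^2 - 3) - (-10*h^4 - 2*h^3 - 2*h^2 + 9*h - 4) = 7*h^4 + 3*h^3 + 3*h^2 - 9*h + 1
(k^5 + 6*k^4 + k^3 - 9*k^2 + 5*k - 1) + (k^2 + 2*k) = k^5 + 6*k^4 + k^3 - 8*k^2 + 7*k - 1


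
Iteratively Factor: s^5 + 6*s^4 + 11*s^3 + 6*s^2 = (s)*(s^4 + 6*s^3 + 11*s^2 + 6*s) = s*(s + 1)*(s^3 + 5*s^2 + 6*s) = s^2*(s + 1)*(s^2 + 5*s + 6) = s^2*(s + 1)*(s + 3)*(s + 2)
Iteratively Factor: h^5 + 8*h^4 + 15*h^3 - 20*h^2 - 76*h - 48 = (h + 2)*(h^4 + 6*h^3 + 3*h^2 - 26*h - 24) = (h + 2)*(h + 3)*(h^3 + 3*h^2 - 6*h - 8) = (h - 2)*(h + 2)*(h + 3)*(h^2 + 5*h + 4) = (h - 2)*(h + 1)*(h + 2)*(h + 3)*(h + 4)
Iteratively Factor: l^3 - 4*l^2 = (l - 4)*(l^2) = l*(l - 4)*(l)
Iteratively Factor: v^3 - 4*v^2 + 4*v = (v - 2)*(v^2 - 2*v) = v*(v - 2)*(v - 2)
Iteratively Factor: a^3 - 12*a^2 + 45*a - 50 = (a - 2)*(a^2 - 10*a + 25) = (a - 5)*(a - 2)*(a - 5)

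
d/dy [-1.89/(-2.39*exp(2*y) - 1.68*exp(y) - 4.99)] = (-9.0342*exp(y) - 3.1752)*exp(y)/(2.39*exp(2*y) + 1.68*exp(y) + 4.99)^2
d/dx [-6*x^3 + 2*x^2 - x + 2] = -18*x^2 + 4*x - 1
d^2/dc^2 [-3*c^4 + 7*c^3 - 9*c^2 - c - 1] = -36*c^2 + 42*c - 18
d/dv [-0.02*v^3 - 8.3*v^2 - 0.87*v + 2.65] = -0.06*v^2 - 16.6*v - 0.87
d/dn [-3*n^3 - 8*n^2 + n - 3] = -9*n^2 - 16*n + 1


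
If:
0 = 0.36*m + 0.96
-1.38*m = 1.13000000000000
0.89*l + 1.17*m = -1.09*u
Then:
No Solution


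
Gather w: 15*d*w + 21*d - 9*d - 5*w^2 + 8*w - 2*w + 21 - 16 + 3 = 12*d - 5*w^2 + w*(15*d + 6) + 8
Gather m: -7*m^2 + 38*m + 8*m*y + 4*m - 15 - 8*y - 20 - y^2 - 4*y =-7*m^2 + m*(8*y + 42) - y^2 - 12*y - 35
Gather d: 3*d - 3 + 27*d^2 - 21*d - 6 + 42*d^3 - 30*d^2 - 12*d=42*d^3 - 3*d^2 - 30*d - 9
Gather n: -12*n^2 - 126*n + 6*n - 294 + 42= -12*n^2 - 120*n - 252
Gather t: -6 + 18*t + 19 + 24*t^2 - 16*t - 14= 24*t^2 + 2*t - 1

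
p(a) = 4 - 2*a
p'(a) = -2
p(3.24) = -2.48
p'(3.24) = -2.00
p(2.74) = -1.48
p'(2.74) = -2.00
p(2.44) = -0.88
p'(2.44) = -2.00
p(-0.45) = 4.90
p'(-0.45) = -2.00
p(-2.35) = 8.70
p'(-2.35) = -2.00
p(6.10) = -8.20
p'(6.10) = -2.00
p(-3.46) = 10.92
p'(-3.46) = -2.00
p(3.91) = -3.82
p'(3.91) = -2.00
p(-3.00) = 10.00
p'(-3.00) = -2.00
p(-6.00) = 16.00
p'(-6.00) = -2.00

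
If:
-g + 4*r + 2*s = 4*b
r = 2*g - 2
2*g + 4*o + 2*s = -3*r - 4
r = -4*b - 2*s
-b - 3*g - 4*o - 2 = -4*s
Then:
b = 4/73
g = 94/73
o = -137/73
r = 42/73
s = -29/73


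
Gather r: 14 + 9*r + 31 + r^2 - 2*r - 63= r^2 + 7*r - 18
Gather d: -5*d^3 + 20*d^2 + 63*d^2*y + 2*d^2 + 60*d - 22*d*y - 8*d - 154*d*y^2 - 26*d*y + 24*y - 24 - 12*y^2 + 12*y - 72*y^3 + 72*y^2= -5*d^3 + d^2*(63*y + 22) + d*(-154*y^2 - 48*y + 52) - 72*y^3 + 60*y^2 + 36*y - 24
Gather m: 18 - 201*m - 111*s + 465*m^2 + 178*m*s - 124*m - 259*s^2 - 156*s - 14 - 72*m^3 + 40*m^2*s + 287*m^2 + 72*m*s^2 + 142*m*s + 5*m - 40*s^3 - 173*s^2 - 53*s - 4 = -72*m^3 + m^2*(40*s + 752) + m*(72*s^2 + 320*s - 320) - 40*s^3 - 432*s^2 - 320*s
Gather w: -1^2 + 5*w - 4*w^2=-4*w^2 + 5*w - 1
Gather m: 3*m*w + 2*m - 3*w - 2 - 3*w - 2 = m*(3*w + 2) - 6*w - 4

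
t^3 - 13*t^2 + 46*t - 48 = (t - 8)*(t - 3)*(t - 2)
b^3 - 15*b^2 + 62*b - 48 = (b - 8)*(b - 6)*(b - 1)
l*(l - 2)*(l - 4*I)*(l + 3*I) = l^4 - 2*l^3 - I*l^3 + 12*l^2 + 2*I*l^2 - 24*l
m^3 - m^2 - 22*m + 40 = (m - 4)*(m - 2)*(m + 5)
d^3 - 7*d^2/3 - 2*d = d*(d - 3)*(d + 2/3)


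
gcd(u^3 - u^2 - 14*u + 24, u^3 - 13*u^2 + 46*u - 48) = u^2 - 5*u + 6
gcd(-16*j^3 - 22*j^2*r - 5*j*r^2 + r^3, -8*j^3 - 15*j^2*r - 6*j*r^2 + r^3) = -8*j^2 - 7*j*r + r^2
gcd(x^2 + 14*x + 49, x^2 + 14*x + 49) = x^2 + 14*x + 49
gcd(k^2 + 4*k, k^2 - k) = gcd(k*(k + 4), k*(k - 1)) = k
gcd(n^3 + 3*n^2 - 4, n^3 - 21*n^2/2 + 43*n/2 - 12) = n - 1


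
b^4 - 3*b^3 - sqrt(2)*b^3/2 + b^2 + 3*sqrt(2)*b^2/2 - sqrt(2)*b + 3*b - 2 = (b - 2)*(b - 1)*(b - sqrt(2))*(b + sqrt(2)/2)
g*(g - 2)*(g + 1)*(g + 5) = g^4 + 4*g^3 - 7*g^2 - 10*g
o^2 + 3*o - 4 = (o - 1)*(o + 4)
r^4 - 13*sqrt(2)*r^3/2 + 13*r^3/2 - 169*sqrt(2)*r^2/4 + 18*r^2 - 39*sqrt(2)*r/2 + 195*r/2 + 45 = (r + 1/2)*(r + 6)*(r - 5*sqrt(2))*(r - 3*sqrt(2)/2)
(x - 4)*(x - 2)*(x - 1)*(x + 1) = x^4 - 6*x^3 + 7*x^2 + 6*x - 8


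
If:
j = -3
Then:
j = -3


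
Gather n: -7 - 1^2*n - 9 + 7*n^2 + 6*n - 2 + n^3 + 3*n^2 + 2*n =n^3 + 10*n^2 + 7*n - 18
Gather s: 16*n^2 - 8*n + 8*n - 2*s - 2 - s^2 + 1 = 16*n^2 - s^2 - 2*s - 1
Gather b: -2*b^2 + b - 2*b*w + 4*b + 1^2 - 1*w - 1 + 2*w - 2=-2*b^2 + b*(5 - 2*w) + w - 2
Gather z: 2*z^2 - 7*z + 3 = 2*z^2 - 7*z + 3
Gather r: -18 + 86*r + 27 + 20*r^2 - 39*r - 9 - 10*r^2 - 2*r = 10*r^2 + 45*r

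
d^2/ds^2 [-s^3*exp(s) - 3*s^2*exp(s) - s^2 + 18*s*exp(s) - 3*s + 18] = -s^3*exp(s) - 9*s^2*exp(s) + 30*exp(s) - 2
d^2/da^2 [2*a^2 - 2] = 4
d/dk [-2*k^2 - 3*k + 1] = -4*k - 3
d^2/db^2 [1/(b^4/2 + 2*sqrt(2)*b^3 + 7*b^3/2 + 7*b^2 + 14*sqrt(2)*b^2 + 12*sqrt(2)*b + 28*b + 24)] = 4*(-(6*b^2 + 12*sqrt(2)*b + 21*b + 14 + 28*sqrt(2))*(b^4 + 4*sqrt(2)*b^3 + 7*b^3 + 14*b^2 + 28*sqrt(2)*b^2 + 24*sqrt(2)*b + 56*b + 48) + (4*b^3 + 12*sqrt(2)*b^2 + 21*b^2 + 28*b + 56*sqrt(2)*b + 24*sqrt(2) + 56)^2)/(b^4 + 4*sqrt(2)*b^3 + 7*b^3 + 14*b^2 + 28*sqrt(2)*b^2 + 24*sqrt(2)*b + 56*b + 48)^3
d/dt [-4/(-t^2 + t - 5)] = 4*(1 - 2*t)/(t^2 - t + 5)^2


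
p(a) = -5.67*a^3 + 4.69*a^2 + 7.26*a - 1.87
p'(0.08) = 7.90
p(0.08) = -1.26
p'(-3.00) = -173.97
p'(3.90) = -214.88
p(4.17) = -301.18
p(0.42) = 1.59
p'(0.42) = 8.20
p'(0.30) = 8.54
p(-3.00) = 171.65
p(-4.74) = 672.93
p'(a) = -17.01*a^2 + 9.38*a + 7.26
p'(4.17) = -249.41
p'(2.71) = -92.24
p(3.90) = -238.56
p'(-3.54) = -239.11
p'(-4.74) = -419.38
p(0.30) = 0.58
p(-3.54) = 282.73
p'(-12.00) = -2554.74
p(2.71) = -60.60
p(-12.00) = 10384.13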